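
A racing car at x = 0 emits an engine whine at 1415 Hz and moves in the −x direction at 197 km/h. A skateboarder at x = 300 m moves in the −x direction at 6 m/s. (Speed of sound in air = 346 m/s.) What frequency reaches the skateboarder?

197 km/h = 54.72 m/s.
The observer lies on the +x side, so the source is heading away from the observer and the observer is heading toward the source.
General Doppler shift: f' = f · (v + v_o)/(v + v_s).
f' = 1415 × (346 + 6)/(346 + 54.72) = 1415 × 352/400.72 ≈ 1243 Hz.

1243 Hz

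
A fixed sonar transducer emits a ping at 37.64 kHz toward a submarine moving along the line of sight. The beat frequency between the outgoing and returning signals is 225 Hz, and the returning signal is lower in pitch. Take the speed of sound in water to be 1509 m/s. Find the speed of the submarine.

Double Doppler shift off a moving reflector: f₂ = f₀ · (v + u)/(v − u) (u > 0 toward emitter).
Returning signal is lower, so f₂ = f₀ − Δf = 37640 − 225 = 37415 Hz.
Rearranging, u = v · (f₂ − f₀)/(f₂ + f₀) = 1509 × -225/75055 ≈ -4.5 m/s.
So the submarine is moving at 4.5 m/s away from the emitter.

4.5 m/s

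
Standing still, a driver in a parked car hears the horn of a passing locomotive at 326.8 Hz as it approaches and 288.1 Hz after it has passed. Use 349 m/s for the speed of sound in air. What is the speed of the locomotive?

22.0 m/s

f₁/f₂ = (v + v_s)/(v − v_s), so v_s = v · (f₁ − f₂)/(f₁ + f₂).
v_s = 349 × (326.8 − 288.1)/(326.8 + 288.1) = 349 × 38.7/614.9 ≈ 22.0 m/s.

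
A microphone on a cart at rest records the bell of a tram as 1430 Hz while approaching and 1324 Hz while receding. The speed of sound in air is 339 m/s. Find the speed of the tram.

f₁/f₂ = (v + v_s)/(v − v_s), so v_s = v · (f₁ − f₂)/(f₁ + f₂).
v_s = 339 × (1430 − 1324)/(1430 + 1324) = 339 × 106/2754 ≈ 13.0 m/s.

13.0 m/s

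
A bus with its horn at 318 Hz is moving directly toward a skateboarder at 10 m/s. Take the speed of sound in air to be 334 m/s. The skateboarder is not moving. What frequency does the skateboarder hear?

328 Hz

With the source moving toward a stationary observer, f' = f · v/(v − v_s).
f' = 318 × 334/(334 − 10) = 318 × 334/324 ≈ 328 Hz.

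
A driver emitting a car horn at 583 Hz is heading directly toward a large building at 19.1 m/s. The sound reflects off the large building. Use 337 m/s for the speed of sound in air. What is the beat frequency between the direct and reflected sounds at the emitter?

The large building receives the sound from a moving source: f₁ = f₀ · v/(v − v_e) = 583 × 337/317.9 ≈ 618.0 Hz.
On the return leg the driver is a moving observer: f₂ = f₁ · (v + v_e)/v = 618.0 × 356.1/337 ≈ 653.1 Hz.
Beat against the emitted tone: |f₂ − f₀| = 2v_e·f₀/(v − v_e) = 2 × 19.1 × 583/317.9 ≈ 70 Hz.

70 Hz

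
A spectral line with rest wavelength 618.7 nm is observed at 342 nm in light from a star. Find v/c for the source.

0.532c

λ'/λ₀ = 0.5528 < 1 (blueshift), so the source is approaching.
λ'/λ₀ = √((1 − β)/(1 + β)) for an approaching source ⇒ β = (1 − r²)/(1 + r²) with r = λ'/λ₀.
β = (1 − 0.3056)/(1 + 0.3056) ≈ 0.532.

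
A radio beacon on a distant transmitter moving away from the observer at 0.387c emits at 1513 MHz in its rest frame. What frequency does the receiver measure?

Relativistic Doppler for frequency: f' = f₀ · √((1 − β)/(1 + β)).
f' = 1513 × √(0.6130/1.3870) = 1513 × 0.66480 ≈ 1005.8 MHz.

1005.8 MHz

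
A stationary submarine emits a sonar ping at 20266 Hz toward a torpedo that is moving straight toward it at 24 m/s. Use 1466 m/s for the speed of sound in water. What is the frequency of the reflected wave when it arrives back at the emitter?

At the torpedo (a moving observer), f₁ = f₀ · (v + u)/v = 20266 × 1490/1466 ≈ 20598 Hz.
On reflection it acts as a source moving toward the stationary detector: f₂ = f₁ · v/(v − u) = 20598 × 1466/1442 ≈ 20941 Hz.
Equivalently f₂ = f₀ · (v + u)/(v − u).

20941 Hz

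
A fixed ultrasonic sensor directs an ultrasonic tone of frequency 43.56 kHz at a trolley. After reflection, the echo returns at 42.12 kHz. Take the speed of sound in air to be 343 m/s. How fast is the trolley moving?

Double Doppler shift off a moving reflector: f₂ = f₀ · (v + u)/(v − u) (u > 0 toward emitter).
Rearranging, u = v · (f₂ − f₀)/(f₂ + f₀) = 343 × -1.44/85.68 ≈ -5.8 m/s.
So the trolley is moving at 5.8 m/s away from the emitter.

5.8 m/s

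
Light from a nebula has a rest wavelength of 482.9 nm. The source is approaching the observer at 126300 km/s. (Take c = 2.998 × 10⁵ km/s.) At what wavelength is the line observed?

308.1 nm

β = v/c = 126300/299800 = 0.4213.
Relativistic Doppler for wavelength: λ' = λ₀ · √((1 − β)/(1 + β)).
λ' = 482.9 × √(0.5787/1.4213) = 482.9 × 0.63811 ≈ 308.1 nm.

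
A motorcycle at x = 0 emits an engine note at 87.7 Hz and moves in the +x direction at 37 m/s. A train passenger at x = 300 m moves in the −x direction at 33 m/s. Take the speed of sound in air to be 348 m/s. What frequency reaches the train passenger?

The observer lies on the +x side, so the source is heading toward the observer and the observer is heading toward the source.
With source approaching and observer approaching, f' = f · (v + v_o)/(v − v_s).
f' = 87.7 × (348 + 33)/(348 − 37) = 87.7 × 381/311 ≈ 107 Hz.

107 Hz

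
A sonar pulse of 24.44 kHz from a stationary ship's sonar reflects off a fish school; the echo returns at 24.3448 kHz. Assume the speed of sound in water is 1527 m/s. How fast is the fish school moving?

Double Doppler shift off a moving reflector: f₂ = f₀ · (v + u)/(v − u) (u > 0 toward emitter).
Rearranging, u = v · (f₂ − f₀)/(f₂ + f₀) = 1527 × -0.0952/48.7848 ≈ -2.98 m/s.
So the fish school is moving at 2.98 m/s away from the emitter.

2.98 m/s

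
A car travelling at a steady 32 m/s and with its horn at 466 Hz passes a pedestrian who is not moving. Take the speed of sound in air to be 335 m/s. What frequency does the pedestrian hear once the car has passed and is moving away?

425 Hz

Receding: f₂ = f · v/(v + v_s) = 466 × 335/367 ≈ 425 Hz.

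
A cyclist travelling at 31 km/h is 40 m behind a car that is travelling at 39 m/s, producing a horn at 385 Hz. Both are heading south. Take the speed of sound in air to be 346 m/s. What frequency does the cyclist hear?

355 Hz

31 km/h = 8.611 m/s.
The cyclist is behind, so the car is moving away from it while the cyclist is moving toward the car.
Both move, so f' = f · (v + v_o)/(v + v_s).
f' = 385 × (346 + 8.611)/(346 + 39) = 385 × 354.61/385 ≈ 355 Hz.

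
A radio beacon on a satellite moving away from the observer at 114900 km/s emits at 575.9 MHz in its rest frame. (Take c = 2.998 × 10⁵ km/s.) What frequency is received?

384.5 MHz

β = v/c = 114900/299800 = 0.3833.
Relativistic Doppler for frequency: f' = f₀ · √((1 − β)/(1 + β)).
f' = 575.9 × √(0.6167/1.3833) = 575.9 × 0.66773 ≈ 384.5 MHz.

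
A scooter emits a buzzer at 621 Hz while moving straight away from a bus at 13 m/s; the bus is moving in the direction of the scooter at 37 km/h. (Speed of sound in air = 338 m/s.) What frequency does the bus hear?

37 km/h = 10.28 m/s.
With source receding and observer approaching, f' = f · (v + v_o)/(v + v_s).
f' = 621 × (338 + 10.28)/(338 + 13) = 621 × 348.28/351 ≈ 616 Hz.

616 Hz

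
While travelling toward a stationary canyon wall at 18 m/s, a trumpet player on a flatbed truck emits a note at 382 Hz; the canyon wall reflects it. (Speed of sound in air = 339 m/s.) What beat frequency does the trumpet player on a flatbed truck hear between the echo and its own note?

42.8 Hz

The canyon wall receives the sound from a moving source: f₁ = f₀ · v/(v − v_e) = 382 × 339/321 ≈ 403.4 Hz.
On the return leg the trumpet player on a flatbed truck is a moving observer: f₂ = f₁ · (v + v_e)/v = 403.4 × 357/339 ≈ 424.8 Hz.
Beat against the emitted tone: |f₂ − f₀| = 2v_e·f₀/(v − v_e) = 2 × 18 × 382/321 ≈ 42.8 Hz.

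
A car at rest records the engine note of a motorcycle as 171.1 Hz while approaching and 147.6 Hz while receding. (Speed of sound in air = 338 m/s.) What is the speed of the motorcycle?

f₁/f₂ = (v + v_s)/(v − v_s), so v_s = v · (f₁ − f₂)/(f₁ + f₂).
v_s = 338 × (171.1 − 147.6)/(171.1 + 147.6) = 338 × 23.5/318.7 ≈ 24.9 m/s.

24.9 m/s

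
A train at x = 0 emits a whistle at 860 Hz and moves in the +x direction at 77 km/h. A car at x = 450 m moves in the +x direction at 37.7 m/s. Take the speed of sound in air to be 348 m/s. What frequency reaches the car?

77 km/h = 21.39 m/s.
The observer lies on the +x side, so the source is heading toward the observer and the observer is heading away from the source.
Both move, so f' = f · (v − v_o)/(v − v_s).
f' = 860 × (348 − 37.7)/(348 − 21.39) = 860 × 310.3/326.61 ≈ 817 Hz.

817 Hz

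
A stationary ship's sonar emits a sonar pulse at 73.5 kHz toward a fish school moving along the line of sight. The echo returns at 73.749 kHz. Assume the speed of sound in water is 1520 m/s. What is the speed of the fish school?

2.57 m/s

Double Doppler shift off a moving reflector: f₂ = f₀ · (v + u)/(v − u) (u > 0 toward emitter).
Rearranging, u = v · (f₂ − f₀)/(f₂ + f₀) = 1520 × 0.249/147.249 ≈ 2.57 m/s.
So the fish school is moving at 2.57 m/s toward the emitter.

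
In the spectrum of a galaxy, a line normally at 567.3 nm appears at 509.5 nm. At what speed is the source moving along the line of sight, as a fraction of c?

λ'/λ₀ = 0.8981 < 1 (blueshift), so the source is approaching.
λ'/λ₀ = √((1 − β)/(1 + β)) for an approaching source ⇒ β = (1 − r²)/(1 + r²) with r = λ'/λ₀.
β = (1 − 0.8066)/(1 + 0.8066) ≈ 0.107.

0.107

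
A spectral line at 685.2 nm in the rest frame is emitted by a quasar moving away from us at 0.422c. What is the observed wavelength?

Relativistic Doppler for wavelength: λ' = λ₀ · √((1 + β)/(1 − β)).
λ' = 685.2 × √(1.4220/0.5780) = 685.2 × 1.56850 ≈ 1074.7 nm.

1074.7 nm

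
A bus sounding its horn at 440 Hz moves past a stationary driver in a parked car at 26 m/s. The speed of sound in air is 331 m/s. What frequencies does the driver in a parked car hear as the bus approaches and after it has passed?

Approaching: f₁ = f · v/(v − v_s) = 440 × 331/305 ≈ 478 Hz.
Receding: f₂ = f · v/(v + v_s) = 440 × 331/357 ≈ 408 Hz.

478 Hz approaching; 408 Hz receding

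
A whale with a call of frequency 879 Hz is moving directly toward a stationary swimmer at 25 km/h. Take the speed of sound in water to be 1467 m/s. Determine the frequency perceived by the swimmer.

25 km/h = 6.944 m/s.
Only the source moves, toward the listener, so f' = f · v/(v − v_s).
f' = 879 × 1467/(1467 − 6.944) = 879 × 1467/1460 ≈ 883 Hz.

883 Hz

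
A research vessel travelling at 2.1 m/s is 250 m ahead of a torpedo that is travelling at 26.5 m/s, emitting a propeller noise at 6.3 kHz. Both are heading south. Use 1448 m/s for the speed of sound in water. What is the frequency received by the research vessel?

The research vessel is ahead, so the torpedo is moving toward it while the research vessel is moving away from the torpedo.
Both move, so f' = f · (v − v_o)/(v − v_s).
f' = 6.3 × (1448 − 2.1)/(1448 − 26.5) = 6.3 × 1445.9/1421.5 ≈ 6.41 kHz.

6.41 kHz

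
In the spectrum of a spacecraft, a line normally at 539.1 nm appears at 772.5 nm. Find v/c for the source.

0.345

λ'/λ₀ = 1.4329 > 1 (redshift), so the source is receding.
λ'/λ₀ = √((1 + β)/(1 − β)) for a receding source ⇒ β = (r² − 1)/(r² + 1) with r = λ'/λ₀.
β = (2.0533 − 1)/(2.0533 + 1) ≈ 0.345.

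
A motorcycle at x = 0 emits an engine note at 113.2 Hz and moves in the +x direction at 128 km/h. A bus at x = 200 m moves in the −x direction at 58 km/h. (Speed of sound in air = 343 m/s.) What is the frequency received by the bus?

128 km/h = 35.56 m/s; 58 km/h = 16.11 m/s.
The observer lies on the +x side, so the source is heading toward the observer and the observer is heading toward the source.
Both move, so f' = f · (v + v_o)/(v − v_s).
f' = 113.2 × (343 + 16.11)/(343 − 35.56) = 113.2 × 359.11/307.44 ≈ 132 Hz.

132 Hz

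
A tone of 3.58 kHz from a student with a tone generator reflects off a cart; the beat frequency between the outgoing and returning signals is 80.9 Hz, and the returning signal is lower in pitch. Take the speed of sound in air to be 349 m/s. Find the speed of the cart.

Double Doppler shift off a moving reflector: f₂ = f₀ · (v + u)/(v − u) (u > 0 toward emitter).
Returning signal is lower, so f₂ = f₀ − Δf = 3580 − 80.9 = 3499.1 Hz.
Rearranging, u = v · (f₂ − f₀)/(f₂ + f₀) = 349 × -80.9/7079.1 ≈ -4.0 m/s.
So the cart is moving at 4.0 m/s away from the emitter.

4.0 m/s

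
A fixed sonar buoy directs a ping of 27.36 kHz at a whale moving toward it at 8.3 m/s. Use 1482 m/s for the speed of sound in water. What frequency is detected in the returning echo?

The whale first receives the wave as a moving observer: f₁ = f₀ · (v + u)/v = 27.36 × (1482 + 8.3)/1482 ≈ 27.5 kHz.
The reflection then acts as a moving source: f₂ = f₁ · v/(v − u) ≈ 27.7 kHz.

27.7 kHz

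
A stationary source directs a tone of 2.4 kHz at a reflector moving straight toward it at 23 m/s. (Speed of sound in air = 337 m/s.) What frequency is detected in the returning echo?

The reflector first receives the wave as a moving observer: f₁ = f₀ · (v + u)/v = 2.4 × (337 + 23)/337 ≈ 2.56 kHz.
The reflection then acts as a moving source: f₂ = f₁ · v/(v − u) ≈ 2.75 kHz.

2.75 kHz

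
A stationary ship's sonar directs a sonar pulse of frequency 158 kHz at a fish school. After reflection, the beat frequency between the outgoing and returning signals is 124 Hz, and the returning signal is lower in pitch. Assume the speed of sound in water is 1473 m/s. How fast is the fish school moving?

Double Doppler shift off a moving reflector: f₂ = f₀ · (v + u)/(v − u) (u > 0 toward emitter).
Returning signal is lower, so f₂ = f₀ − Δf = 158000 − 124 = 157876 Hz.
Rearranging, u = v · (f₂ − f₀)/(f₂ + f₀) = 1473 × -124/315876 ≈ -0.58 m/s.
So the fish school is moving at 0.58 m/s away from the emitter.

0.58 m/s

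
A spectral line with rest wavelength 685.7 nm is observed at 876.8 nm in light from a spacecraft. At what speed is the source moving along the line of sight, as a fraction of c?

λ'/λ₀ = 1.2787 > 1 (redshift), so the source is receding.
λ'/λ₀ = √((1 + β)/(1 − β)) for a receding source ⇒ β = (r² − 1)/(r² + 1) with r = λ'/λ₀.
β = (1.6351 − 1)/(1.6351 + 1) ≈ 0.241.

0.241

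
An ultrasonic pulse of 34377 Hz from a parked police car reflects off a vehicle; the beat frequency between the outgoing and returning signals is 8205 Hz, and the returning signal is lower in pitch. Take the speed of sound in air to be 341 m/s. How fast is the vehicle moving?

46 m/s

Double Doppler shift off a moving reflector: f₂ = f₀ · (v + u)/(v − u) (u > 0 toward emitter).
Returning signal is lower, so f₂ = f₀ − Δf = 34377 − 8205 = 26172 Hz.
Rearranging, u = v · (f₂ − f₀)/(f₂ + f₀) = 341 × -8205/60549 ≈ -46 m/s.
So the vehicle is moving at 46 m/s away from the emitter.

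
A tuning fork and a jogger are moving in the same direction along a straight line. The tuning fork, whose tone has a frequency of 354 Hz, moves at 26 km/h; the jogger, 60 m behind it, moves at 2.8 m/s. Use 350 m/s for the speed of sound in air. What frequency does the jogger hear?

26 km/h = 7.222 m/s.
The jogger is behind, so the tuning fork is moving away from it while the jogger is moving toward the tuning fork.
Both move, so f' = f · (v + v_o)/(v + v_s).
f' = 354 × (350 + 2.8)/(350 + 7.222) = 354 × 352.8/357.22 ≈ 350 Hz.

350 Hz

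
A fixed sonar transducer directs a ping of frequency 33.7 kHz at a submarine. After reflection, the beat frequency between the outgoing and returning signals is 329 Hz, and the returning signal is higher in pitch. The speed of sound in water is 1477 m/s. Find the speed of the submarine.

7.2 m/s

Double Doppler shift off a moving reflector: f₂ = f₀ · (v + u)/(v − u) (u > 0 toward emitter).
Returning signal is higher, so f₂ = f₀ + Δf = 33700 + 329 = 34029 Hz.
Rearranging, u = v · (f₂ − f₀)/(f₂ + f₀) = 1477 × 329/67729 ≈ 7.2 m/s.
So the submarine is moving at 7.2 m/s toward the emitter.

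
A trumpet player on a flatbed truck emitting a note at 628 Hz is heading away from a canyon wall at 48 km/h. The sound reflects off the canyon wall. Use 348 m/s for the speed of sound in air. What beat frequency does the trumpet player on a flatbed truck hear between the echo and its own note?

46.3 Hz

48 km/h = 13.33 m/s.
The canyon wall receives the sound from a moving source: f₁ = f₀ · v/(v + v_e) = 628 × 348/361.33 ≈ 604.8 Hz.
On the return leg the trumpet player on a flatbed truck is a moving observer: f₂ = f₁ · (v − v_e)/v = 604.8 × 334.67/348 ≈ 581.7 Hz.
Equivalently f₂ = f₀ · (v − v_e)/(v + v_e).
Beat against the emitted tone: |f₂ − f₀| = 2v_e·f₀/(v + v_e) = 2 × 13.33 × 628/361.33 ≈ 46.3 Hz.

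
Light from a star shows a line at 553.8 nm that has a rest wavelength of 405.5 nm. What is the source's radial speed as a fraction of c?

0.302c

λ'/λ₀ = 1.3657 > 1 (redshift), so the source is receding.
λ'/λ₀ = √((1 + β)/(1 − β)) for a receding source ⇒ β = (r² − 1)/(r² + 1) with r = λ'/λ₀.
β = (1.8652 − 1)/(1.8652 + 1) ≈ 0.302.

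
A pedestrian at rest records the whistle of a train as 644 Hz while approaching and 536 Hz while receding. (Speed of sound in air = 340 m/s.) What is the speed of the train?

31 m/s

f₁/f₂ = (v + v_s)/(v − v_s), so v_s = v · (f₁ − f₂)/(f₁ + f₂).
v_s = 340 × (644 − 536)/(644 + 536) = 340 × 108/1180 ≈ 31 m/s.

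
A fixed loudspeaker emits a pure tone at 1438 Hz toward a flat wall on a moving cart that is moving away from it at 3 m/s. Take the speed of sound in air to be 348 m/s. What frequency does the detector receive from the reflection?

1413 Hz

At the flat wall on a moving cart (a moving observer), f₁ = f₀ · (v − u)/v = 1438 × 345/348 ≈ 1426 Hz.
On reflection it acts as a source moving away from the stationary detector: f₂ = f₁ · v/(v + u) = 1426 × 348/351 ≈ 1413 Hz.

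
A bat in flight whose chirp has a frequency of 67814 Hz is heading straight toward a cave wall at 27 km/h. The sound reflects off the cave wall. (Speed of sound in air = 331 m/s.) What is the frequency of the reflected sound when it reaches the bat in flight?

27 km/h = 7.5 m/s.
The cave wall receives the sound from a moving source: f₁ = f₀ · v/(v − v_e) = 67814 × 331/323.5 ≈ 69386 Hz.
On the return leg the bat in flight is a moving observer: f₂ = f₁ · (v + v_e)/v = 69386 × 338.5/331 ≈ 70958 Hz.

70958 Hz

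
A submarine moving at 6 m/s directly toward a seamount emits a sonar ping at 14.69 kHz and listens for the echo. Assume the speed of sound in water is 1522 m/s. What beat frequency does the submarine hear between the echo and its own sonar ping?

The seamount receives the sound from a moving source: f₁ = f₀ · v/(v − v_e) = 14.69 × 1522/1516 ≈ 14.7481 kHz.
On the return leg the submarine is a moving observer: f₂ = f₁ · (v + v_e)/v = 14.7481 × 1528/1522 ≈ 14.8063 kHz.
Equivalently f₂ = f₀ · (v + v_e)/(v − v_e).
Beat against the emitted tone (with f₀ = 14690 Hz): |f₂ − f₀| = 2v_e·f₀/(v − v_e) = 2 × 6 × 14690/1516 ≈ 116 Hz.

116 Hz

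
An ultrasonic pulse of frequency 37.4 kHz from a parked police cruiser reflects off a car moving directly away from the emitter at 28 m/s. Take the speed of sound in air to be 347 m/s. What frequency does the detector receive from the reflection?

31.8 kHz

At the car (a moving observer), f₁ = f₀ · (v − u)/v = 37.4 × 319/347 ≈ 34.4 kHz.
The reflection then acts as a moving source: f₂ = f₁ · v/(v + u) ≈ 31.8 kHz.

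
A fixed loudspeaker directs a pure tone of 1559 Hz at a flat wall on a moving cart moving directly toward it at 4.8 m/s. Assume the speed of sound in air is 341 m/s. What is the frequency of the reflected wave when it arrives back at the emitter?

The flat wall on a moving cart first receives the wave as a moving observer: f₁ = f₀ · (v + u)/v = 1559 × (341 + 4.8)/341 ≈ 1581 Hz.
On reflection it acts as a source moving toward the stationary detector: f₂ = f₁ · v/(v − u) = 1581 × 341/336.2 ≈ 1604 Hz.
Equivalently f₂ = f₀ · (v + u)/(v − u).

1604 Hz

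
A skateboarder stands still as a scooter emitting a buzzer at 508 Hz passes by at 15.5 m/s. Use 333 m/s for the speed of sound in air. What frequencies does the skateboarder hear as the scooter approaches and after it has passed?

Approaching: f₁ = f · v/(v − v_s) = 508 × 333/317.5 ≈ 533 Hz.
Receding: f₂ = f · v/(v + v_s) = 508 × 333/348.5 ≈ 485 Hz.

533 Hz approaching; 485 Hz receding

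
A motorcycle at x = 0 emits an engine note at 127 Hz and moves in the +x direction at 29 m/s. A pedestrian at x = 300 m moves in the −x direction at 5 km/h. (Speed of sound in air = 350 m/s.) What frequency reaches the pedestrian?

5 km/h = 1.389 m/s.
The observer lies on the +x side, so the source is heading toward the observer and the observer is heading toward the source.
With source approaching and observer approaching, f' = f · (v + v_o)/(v − v_s).
f' = 127 × (350 + 1.389)/(350 − 29) = 127 × 351.39/321 ≈ 139 Hz.

139 Hz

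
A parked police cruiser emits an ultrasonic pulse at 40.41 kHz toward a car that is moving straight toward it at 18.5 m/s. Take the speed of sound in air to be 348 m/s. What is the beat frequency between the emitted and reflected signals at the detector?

4538 Hz

The car first receives the wave as a moving observer: f₁ = f₀ · (v + u)/v = 40.41 × (348 + 18.5)/348 ≈ 42.56 kHz.
On reflection it acts as a source moving toward the stationary detector: f₂ = f₁ · v/(v − u) = 42.56 × 348/329.5 ≈ 44.95 kHz.
Equivalently f₂ = f₀ · (v + u)/(v − u).
Beat frequency (with f₀ = 40410 Hz): |f₂ − f₀| = 2u·f₀/(v − u) = 2 × 18.5 × 40410/329.5 ≈ 4538 Hz.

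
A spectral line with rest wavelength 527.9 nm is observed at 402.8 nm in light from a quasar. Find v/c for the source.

0.264c

λ'/λ₀ = 0.7630 < 1 (blueshift), so the source is approaching.
λ'/λ₀ = √((1 − β)/(1 + β)) for an approaching source ⇒ β = (1 − r²)/(1 + r²) with r = λ'/λ₀.
β = (1 − 0.5822)/(1 + 0.5822) ≈ 0.264.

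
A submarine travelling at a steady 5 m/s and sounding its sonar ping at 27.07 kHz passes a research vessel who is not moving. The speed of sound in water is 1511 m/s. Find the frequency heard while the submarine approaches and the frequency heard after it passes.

Approaching: f₁ = f · v/(v − v_s) = 27.07 × 1511/1506 ≈ 27.2 kHz.
Receding: f₂ = f · v/(v + v_s) = 27.07 × 1511/1516 ≈ 27.0 kHz.

27.2 kHz approaching; 27.0 kHz receding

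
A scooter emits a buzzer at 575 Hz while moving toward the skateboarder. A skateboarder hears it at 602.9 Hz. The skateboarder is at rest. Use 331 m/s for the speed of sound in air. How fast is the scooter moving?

f' = f · v/(v − v_s) ⇒ v_s = v · |1 − f/f'|.
v_s = 331 × |1 − 575/602.9| = 331 × 0.04628 ≈ 15.3 m/s.

15.3 m/s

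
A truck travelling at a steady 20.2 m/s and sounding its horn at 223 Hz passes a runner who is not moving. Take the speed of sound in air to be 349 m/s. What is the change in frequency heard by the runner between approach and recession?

Approaching: f₁ = f · v/(v − v_s) = 223 × 349/328.8 ≈ 236.7 Hz.
Receding: f₂ = f · v/(v + v_s) = 223 × 349/369.2 ≈ 210.8 Hz.
Drop: f₁ − f₂ = 2f·v·v_s/(v² − v_s²) = 2 × 223 × 349 × 20.2/(349² − 20.2²) ≈ 25.9 Hz.

25.9 Hz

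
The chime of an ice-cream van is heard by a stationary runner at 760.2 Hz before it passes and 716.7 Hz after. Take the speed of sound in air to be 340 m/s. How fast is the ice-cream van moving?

10.0 m/s

f₁/f₂ = (v + v_s)/(v − v_s), so v_s = v · (f₁ − f₂)/(f₁ + f₂).
v_s = 340 × (760.2 − 716.7)/(760.2 + 716.7) = 340 × 43.5/1476.9 ≈ 10.0 m/s.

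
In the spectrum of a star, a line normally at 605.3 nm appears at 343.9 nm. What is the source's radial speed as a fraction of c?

0.512

λ'/λ₀ = 0.5681 < 1 (blueshift), so the source is approaching.
λ'/λ₀ = √((1 − β)/(1 + β)) for an approaching source ⇒ β = (1 − r²)/(1 + r²) with r = λ'/λ₀.
β = (1 − 0.3228)/(1 + 0.3228) ≈ 0.512.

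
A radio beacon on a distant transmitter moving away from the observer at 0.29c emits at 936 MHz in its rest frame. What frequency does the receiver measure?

Relativistic Doppler for frequency: f' = f₀ · √((1 − β)/(1 + β)).
f' = 936 × √(0.7100/1.2900) = 936 × 0.74188 ≈ 694.4 MHz.

694.4 MHz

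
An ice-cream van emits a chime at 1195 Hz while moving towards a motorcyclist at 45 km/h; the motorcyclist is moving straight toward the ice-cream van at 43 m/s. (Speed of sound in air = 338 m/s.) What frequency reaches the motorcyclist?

1399 Hz

45 km/h = 12.5 m/s.
General Doppler shift: f' = f · (v + v_o)/(v − v_s).
f' = 1195 × (338 + 43)/(338 − 12.5) = 1195 × 381/325.5 ≈ 1399 Hz.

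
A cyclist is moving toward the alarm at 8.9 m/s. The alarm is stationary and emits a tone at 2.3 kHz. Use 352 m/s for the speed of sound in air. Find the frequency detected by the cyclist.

2.36 kHz

Only the observer moves, toward the source, so f' = f · (v + v_o)/v.
f' = 2.3 × (352 + 8.9)/352 = 2.3 × 360.9/352 ≈ 2.36 kHz.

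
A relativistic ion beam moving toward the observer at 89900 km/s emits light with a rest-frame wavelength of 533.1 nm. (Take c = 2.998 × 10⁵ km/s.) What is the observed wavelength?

β = v/c = 89900/299800 = 0.2999.
Relativistic Doppler for wavelength: λ' = λ₀ · √((1 − β)/(1 + β)).
λ' = 533.1 × √(0.7001/1.2999) = 533.1 × 0.73391 ≈ 391.2 nm.

391.2 nm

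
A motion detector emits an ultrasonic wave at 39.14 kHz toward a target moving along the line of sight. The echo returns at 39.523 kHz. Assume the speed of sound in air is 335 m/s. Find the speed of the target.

Double Doppler shift off a moving reflector: f₂ = f₀ · (v + u)/(v − u) (u > 0 toward emitter).
Rearranging, u = v · (f₂ − f₀)/(f₂ + f₀) = 335 × 0.383/78.663 ≈ 1.63 m/s.
So the target is moving at 1.63 m/s toward the emitter.

1.63 m/s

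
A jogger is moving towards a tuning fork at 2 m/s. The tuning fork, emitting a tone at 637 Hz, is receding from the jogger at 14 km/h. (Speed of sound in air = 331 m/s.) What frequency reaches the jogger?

14 km/h = 3.889 m/s.
With source receding and observer approaching, f' = f · (v + v_o)/(v + v_s).
f' = 637 × (331 + 2)/(331 + 3.889) = 637 × 333/334.89 ≈ 633 Hz.

633 Hz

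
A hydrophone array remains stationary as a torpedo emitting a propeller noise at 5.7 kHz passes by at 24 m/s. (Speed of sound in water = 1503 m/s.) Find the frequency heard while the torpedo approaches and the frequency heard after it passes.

Approaching: f₁ = f · v/(v − v_s) = 5.7 × 1503/1479 ≈ 5.79 kHz.
Receding: f₂ = f · v/(v + v_s) = 5.7 × 1503/1527 ≈ 5.61 kHz.

5.79 kHz approaching; 5.61 kHz receding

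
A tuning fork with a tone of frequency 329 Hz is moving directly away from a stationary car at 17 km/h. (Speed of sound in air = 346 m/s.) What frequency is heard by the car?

17 km/h = 4.722 m/s.
Only the source moves, away from the listener, so f' = f · v/(v + v_s).
f' = 329 × 346/(346 + 4.722) = 329 × 346/350.7 ≈ 325 Hz.

325 Hz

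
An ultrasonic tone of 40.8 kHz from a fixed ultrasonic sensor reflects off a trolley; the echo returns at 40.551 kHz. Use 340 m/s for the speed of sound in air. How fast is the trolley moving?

1.04 m/s

Double Doppler shift off a moving reflector: f₂ = f₀ · (v + u)/(v − u) (u > 0 toward emitter).
Rearranging, u = v · (f₂ − f₀)/(f₂ + f₀) = 340 × -0.249/81.351 ≈ -1.04 m/s.
So the trolley is moving at 1.04 m/s away from the emitter.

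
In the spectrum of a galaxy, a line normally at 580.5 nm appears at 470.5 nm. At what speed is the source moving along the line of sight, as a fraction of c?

0.207

λ'/λ₀ = 0.8105 < 1 (blueshift), so the source is approaching.
λ'/λ₀ = √((1 − β)/(1 + β)) for an approaching source ⇒ β = (1 − r²)/(1 + r²) with r = λ'/λ₀.
β = (1 − 0.6569)/(1 + 0.6569) ≈ 0.207.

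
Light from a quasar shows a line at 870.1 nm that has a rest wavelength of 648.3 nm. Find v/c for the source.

λ'/λ₀ = 1.3421 > 1 (redshift), so the source is receding.
λ'/λ₀ = √((1 + β)/(1 − β)) for a receding source ⇒ β = (r² − 1)/(r² + 1) with r = λ'/λ₀.
β = (1.8013 − 1)/(1.8013 + 1) ≈ 0.286.

0.286c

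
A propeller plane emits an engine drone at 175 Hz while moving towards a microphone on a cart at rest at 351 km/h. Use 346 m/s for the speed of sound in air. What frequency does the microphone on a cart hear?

351 km/h = 97.5 m/s.
With the source moving toward a stationary observer, f' = f · v/(v − v_s).
f' = 175 × 346/(346 − 97.5) = 175 × 346/248.5 ≈ 244 Hz.

244 Hz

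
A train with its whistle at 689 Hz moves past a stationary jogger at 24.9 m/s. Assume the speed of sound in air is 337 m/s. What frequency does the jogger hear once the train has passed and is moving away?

642 Hz

Receding: f₂ = f · v/(v + v_s) = 689 × 337/361.9 ≈ 642 Hz.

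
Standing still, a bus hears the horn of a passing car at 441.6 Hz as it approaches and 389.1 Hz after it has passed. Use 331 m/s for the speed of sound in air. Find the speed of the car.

f₁/f₂ = (v + v_s)/(v − v_s), so v_s = v · (f₁ − f₂)/(f₁ + f₂).
v_s = 331 × (441.6 − 389.1)/(441.6 + 389.1) = 331 × 52.5/830.7 ≈ 20.9 m/s.

20.9 m/s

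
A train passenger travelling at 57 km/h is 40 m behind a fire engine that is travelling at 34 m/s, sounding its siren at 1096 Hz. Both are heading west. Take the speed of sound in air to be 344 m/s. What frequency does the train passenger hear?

57 km/h = 15.83 m/s.
The train passenger is behind, so the fire engine is moving away from it while the train passenger is moving toward the fire engine.
General Doppler shift: f' = f · (v + v_o)/(v + v_s).
f' = 1096 × (344 + 15.83)/(344 + 34) = 1096 × 359.83/378 ≈ 1043 Hz.

1043 Hz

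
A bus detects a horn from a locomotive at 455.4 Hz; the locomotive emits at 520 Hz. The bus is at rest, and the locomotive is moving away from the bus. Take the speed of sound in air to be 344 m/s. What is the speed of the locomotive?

f' = f · v/(v + v_s) ⇒ v_s = v · |1 − f/f'|.
v_s = 344 × |1 − 520/455.4| = 344 × 0.1419 ≈ 49 m/s.

49 m/s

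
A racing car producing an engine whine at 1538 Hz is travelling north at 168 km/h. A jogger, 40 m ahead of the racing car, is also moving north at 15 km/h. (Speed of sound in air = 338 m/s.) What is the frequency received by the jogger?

168 km/h = 46.67 m/s; 15 km/h = 4.167 m/s.
The jogger is ahead, so the racing car is moving toward it while the jogger is moving away from the racing car.
General Doppler shift: f' = f · (v − v_o)/(v − v_s).
f' = 1538 × (338 − 4.167)/(338 − 46.67) = 1538 × 333.83/291.33 ≈ 1762 Hz.

1762 Hz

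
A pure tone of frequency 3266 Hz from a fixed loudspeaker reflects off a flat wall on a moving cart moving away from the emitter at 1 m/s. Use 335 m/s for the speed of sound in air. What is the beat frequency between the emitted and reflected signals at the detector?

19.4 Hz

At the flat wall on a moving cart (a moving observer), f₁ = f₀ · (v − u)/v = 3266 × 334/335 ≈ 3256.25 Hz.
The reflection then acts as a moving source: f₂ = f₁ · v/(v + u) ≈ 3246.56 Hz.
Equivalently f₂ = f₀ · (v − u)/(v + u).
Beat frequency: |f₂ − f₀| = 2u·f₀/(v + u) = 2 × 1 × 3266/336 ≈ 19.4 Hz.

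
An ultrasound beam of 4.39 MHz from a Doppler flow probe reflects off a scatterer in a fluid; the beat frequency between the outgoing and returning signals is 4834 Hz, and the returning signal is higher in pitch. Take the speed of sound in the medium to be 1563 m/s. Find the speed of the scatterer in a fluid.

Double Doppler shift off a moving reflector: f₂ = f₀ · (v + u)/(v − u) (u > 0 toward emitter).
Returning signal is higher, so f₂ = f₀ + Δf = 4390000 + 4834 = 4394834 Hz.
Rearranging, u = v · (f₂ − f₀)/(f₂ + f₀) = 1563 × 4834/8784834 ≈ 0.86 m/s.
So the scatterer in a fluid is moving at 0.86 m/s toward the emitter.

0.86 m/s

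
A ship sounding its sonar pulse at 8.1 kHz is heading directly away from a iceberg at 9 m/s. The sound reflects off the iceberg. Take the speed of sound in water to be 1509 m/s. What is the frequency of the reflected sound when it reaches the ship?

The iceberg receives the sound from a moving source: f₁ = f₀ · v/(v + v_e) = 8.1 × 1509/1518 ≈ 8.05 kHz.
On the return leg the ship is a moving observer: f₂ = f₁ · (v − v_e)/v = 8.05 × 1500/1509 ≈ 8.00 kHz.

8.00 kHz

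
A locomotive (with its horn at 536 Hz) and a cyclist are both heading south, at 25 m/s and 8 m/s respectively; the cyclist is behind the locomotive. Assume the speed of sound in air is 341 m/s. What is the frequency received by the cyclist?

511 Hz

The cyclist is behind, so the locomotive is moving away from it while the cyclist is moving toward the locomotive.
General Doppler shift: f' = f · (v + v_o)/(v + v_s).
f' = 536 × (341 + 8)/(341 + 25) = 536 × 349/366 ≈ 511 Hz.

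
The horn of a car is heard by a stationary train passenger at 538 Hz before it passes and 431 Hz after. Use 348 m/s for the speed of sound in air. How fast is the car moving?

f₁/f₂ = (v + v_s)/(v − v_s), so v_s = v · (f₁ − f₂)/(f₁ + f₂).
v_s = 348 × (538 − 431)/(538 + 431) = 348 × 107/969 ≈ 38 m/s.

38 m/s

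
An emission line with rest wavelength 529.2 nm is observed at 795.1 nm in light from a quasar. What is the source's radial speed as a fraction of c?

λ'/λ₀ = 1.5025 > 1 (redshift), so the source is receding.
λ'/λ₀ = √((1 + β)/(1 − β)) for a receding source ⇒ β = (r² − 1)/(r² + 1) with r = λ'/λ₀.
β = (2.2574 − 1)/(2.2574 + 1) ≈ 0.386.

0.386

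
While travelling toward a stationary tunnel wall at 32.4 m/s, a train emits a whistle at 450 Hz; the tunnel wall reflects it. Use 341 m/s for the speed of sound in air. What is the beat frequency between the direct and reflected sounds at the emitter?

The tunnel wall receives the sound from a moving source: f₁ = f₀ · v/(v − v_e) = 450 × 341/308.6 ≈ 497.2 Hz.
On the return leg the train is a moving observer: f₂ = f₁ · (v + v_e)/v = 497.2 × 373.4/341 ≈ 544.5 Hz.
Equivalently f₂ = f₀ · (v + v_e)/(v − v_e).
Beat against the emitted tone: |f₂ − f₀| = 2v_e·f₀/(v − v_e) = 2 × 32.4 × 450/308.6 ≈ 94 Hz.

94 Hz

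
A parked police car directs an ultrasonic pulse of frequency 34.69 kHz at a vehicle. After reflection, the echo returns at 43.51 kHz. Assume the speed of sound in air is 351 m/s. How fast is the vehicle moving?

Double Doppler shift off a moving reflector: f₂ = f₀ · (v + u)/(v − u) (u > 0 toward emitter).
Rearranging, u = v · (f₂ − f₀)/(f₂ + f₀) = 351 × 8.82/78.20 ≈ 40 m/s.
So the vehicle is moving at 40 m/s toward the emitter.

40 m/s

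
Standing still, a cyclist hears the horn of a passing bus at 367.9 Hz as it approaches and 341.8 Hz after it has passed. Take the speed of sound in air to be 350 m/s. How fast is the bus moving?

f₁/f₂ = (v + v_s)/(v − v_s), so v_s = v · (f₁ − f₂)/(f₁ + f₂).
v_s = 350 × (367.9 − 341.8)/(367.9 + 341.8) = 350 × 26.1/709.7 ≈ 12.9 m/s.

12.9 m/s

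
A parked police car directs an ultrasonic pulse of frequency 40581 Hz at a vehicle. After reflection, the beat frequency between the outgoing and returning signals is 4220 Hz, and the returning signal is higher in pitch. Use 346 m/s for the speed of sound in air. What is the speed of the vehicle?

17.1 m/s

Double Doppler shift off a moving reflector: f₂ = f₀ · (v + u)/(v − u) (u > 0 toward emitter).
Returning signal is higher, so f₂ = f₀ + Δf = 40581 + 4220 = 44801 Hz.
Rearranging, u = v · (f₂ − f₀)/(f₂ + f₀) = 346 × 4220/85382 ≈ 17.1 m/s.
So the vehicle is moving at 17.1 m/s toward the emitter.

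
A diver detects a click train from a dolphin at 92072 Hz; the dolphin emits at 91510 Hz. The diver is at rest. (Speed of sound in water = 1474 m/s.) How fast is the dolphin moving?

f' > f, so the dolphin is approaching.
f' = f · v/(v − v_s) ⇒ v_s = v · |1 − f/f'|.
v_s = 1474 × |1 − 91510/92072| = 1474 × 0.006104 ≈ 9.0 m/s.

9.0 m/s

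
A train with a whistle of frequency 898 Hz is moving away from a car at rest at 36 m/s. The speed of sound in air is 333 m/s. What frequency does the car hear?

810 Hz

Only the source moves, away from the listener, so f' = f · v/(v + v_s).
f' = 898 × 333/(333 + 36) = 898 × 333/369 ≈ 810 Hz.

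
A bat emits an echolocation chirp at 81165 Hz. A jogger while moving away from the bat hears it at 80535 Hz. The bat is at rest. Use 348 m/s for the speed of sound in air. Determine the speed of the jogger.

f' = f · (v − v_o)/v ⇒ v_o = v · |f'/f − 1|.
v_o = 348 × |80535/81165 − 1| = 348 × 0.007762 ≈ 2.70 m/s.

2.70 m/s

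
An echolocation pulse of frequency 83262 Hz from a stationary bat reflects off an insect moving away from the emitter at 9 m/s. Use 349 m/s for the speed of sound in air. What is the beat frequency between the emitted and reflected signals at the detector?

4186 Hz

At the insect (a moving observer), f₁ = f₀ · (v − u)/v = 83262 × 340/349 ≈ 81115 Hz.
The reflection then acts as a moving source: f₂ = f₁ · v/(v + u) ≈ 79076 Hz.
Equivalently f₂ = f₀ · (v − u)/(v + u).
Beat frequency: |f₂ − f₀| = 2u·f₀/(v + u) = 2 × 9 × 83262/358 ≈ 4186 Hz.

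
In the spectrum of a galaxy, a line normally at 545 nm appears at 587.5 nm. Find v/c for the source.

0.075c

λ'/λ₀ = 1.0780 > 1 (redshift), so the source is receding.
λ'/λ₀ = √((1 + β)/(1 − β)) for a receding source ⇒ β = (r² − 1)/(r² + 1) with r = λ'/λ₀.
β = (1.1620 − 1)/(1.1620 + 1) ≈ 0.075.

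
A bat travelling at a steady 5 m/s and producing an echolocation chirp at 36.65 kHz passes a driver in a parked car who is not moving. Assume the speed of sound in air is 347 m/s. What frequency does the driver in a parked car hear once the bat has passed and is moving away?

Receding: f₂ = f · v/(v + v_s) = 36.65 × 347/352 ≈ 36.1 kHz.

36.1 kHz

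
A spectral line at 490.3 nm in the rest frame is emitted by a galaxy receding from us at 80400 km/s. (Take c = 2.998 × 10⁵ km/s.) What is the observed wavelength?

β = v/c = 80400/299800 = 0.2682.
Relativistic Doppler for wavelength: λ' = λ₀ · √((1 + β)/(1 − β)).
λ' = 490.3 × √(1.2682/0.7318) = 490.3 × 1.31640 ≈ 645.4 nm.

645.4 nm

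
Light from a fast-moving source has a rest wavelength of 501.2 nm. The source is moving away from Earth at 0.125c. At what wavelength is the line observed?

568.3 nm

Relativistic Doppler for wavelength: λ' = λ₀ · √((1 + β)/(1 − β)).
λ' = 501.2 × √(1.1250/0.8750) = 501.2 × 1.13389 ≈ 568.3 nm.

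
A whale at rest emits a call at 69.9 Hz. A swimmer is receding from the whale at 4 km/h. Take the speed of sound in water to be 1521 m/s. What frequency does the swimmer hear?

70 Hz

4 km/h = 1.111 m/s.
Moving observer, stationary source: f' = f · (v − v_o)/v.
f' = 69.9 × (1521 − 1.111)/1521 = 69.9 × 1519.9/1521 ≈ 70 Hz.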